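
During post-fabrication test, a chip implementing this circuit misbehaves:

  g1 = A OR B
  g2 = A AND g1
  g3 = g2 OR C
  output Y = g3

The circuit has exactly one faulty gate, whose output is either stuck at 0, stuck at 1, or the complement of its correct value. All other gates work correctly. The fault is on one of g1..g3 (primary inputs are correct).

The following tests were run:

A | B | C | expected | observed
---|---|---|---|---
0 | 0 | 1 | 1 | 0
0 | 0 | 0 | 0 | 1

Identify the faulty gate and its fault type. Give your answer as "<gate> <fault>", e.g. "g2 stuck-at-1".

Fault-free values for test 1 (A=0, B=0, C=1): g1=0, g2=0, g3=1, giving Y=1. Observed 0.
Test 1: faults giving observed 0 are {g3 stuck-at-0, g3 inverted output}.
Test 2 (A=0, B=0, C=0): fault-free g1=0, g2=0, g3=0 → 0; observed 1. Eliminates g3 stuck-at-0.
Only g3 inverted output is consistent with every test.

g3 inverted output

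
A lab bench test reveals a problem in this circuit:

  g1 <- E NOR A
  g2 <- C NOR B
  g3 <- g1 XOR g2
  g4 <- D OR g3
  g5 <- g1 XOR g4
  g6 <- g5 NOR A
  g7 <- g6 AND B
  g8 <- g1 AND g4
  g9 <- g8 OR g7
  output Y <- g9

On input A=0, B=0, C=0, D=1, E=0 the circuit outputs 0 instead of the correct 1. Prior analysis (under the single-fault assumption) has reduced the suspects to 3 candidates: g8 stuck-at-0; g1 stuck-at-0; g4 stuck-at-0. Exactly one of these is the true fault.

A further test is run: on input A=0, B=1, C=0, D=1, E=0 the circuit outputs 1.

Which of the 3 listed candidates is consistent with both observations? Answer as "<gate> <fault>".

Evaluate each candidate on input A=0, B=1, C=0, D=1, E=0:
  g8 stuck-at-0: g1=1, g2=0, g3=1, g4=1, g5=0, g6=1, g7=1, g8=0 [stuck-at-0], g9=1 → 1 — matches
  g1 stuck-at-0: g1=0 [stuck-at-0], g2=0, g3=0, g4=1, g5=1, g6=0, g7=0, g8=0, g9=0 → 0 — eliminated
  g4 stuck-at-0: g1=1, g2=0, g3=1, g4=0 [stuck-at-0], g5=1, g6=0, g7=0, g8=0, g9=0 → 0 — eliminated
Only g8 stuck-at-0 reproduces the observed 1.

g8 stuck-at-0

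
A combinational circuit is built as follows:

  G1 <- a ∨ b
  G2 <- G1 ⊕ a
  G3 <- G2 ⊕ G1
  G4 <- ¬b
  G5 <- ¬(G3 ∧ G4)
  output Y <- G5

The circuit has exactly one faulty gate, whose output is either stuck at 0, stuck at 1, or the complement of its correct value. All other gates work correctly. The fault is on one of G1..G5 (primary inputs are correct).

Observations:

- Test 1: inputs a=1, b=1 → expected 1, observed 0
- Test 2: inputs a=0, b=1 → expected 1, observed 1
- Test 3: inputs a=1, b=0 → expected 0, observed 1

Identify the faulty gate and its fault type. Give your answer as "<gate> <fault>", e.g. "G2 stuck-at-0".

Fault-free values for test 1 (a=1, b=1): G1=1, G2=0, G3=1, G4=0, G5=1, giving Y=1. Observed 0.
Test 1: faults giving observed 0 are {G4 stuck-at-1, G4 inverted output, G5 stuck-at-0, G5 inverted output}.
Test 2 (a=0, b=1): fault-free G1=1, G2=1, G3=0, G4=0, G5=1 → 1; observed 1. Eliminates G5 stuck-at-0, G5 inverted output.
Test 3 (a=1, b=0): fault-free G1=1, G2=0, G3=1, G4=1, G5=0 → 0; observed 1. Eliminates G4 stuck-at-1.
Only G4 inverted output is consistent with every test.

G4 inverted output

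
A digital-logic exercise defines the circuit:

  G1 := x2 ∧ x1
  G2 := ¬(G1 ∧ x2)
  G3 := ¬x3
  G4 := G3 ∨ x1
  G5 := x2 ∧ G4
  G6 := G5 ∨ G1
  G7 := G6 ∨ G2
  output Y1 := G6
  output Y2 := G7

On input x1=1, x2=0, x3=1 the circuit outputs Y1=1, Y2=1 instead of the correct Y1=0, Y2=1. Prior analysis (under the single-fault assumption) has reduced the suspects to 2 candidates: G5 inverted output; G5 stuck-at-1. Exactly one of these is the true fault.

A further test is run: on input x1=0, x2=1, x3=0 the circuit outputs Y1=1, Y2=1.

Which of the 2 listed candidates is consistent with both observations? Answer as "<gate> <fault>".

G5 stuck-at-1

Evaluate each candidate on input x1=0, x2=1, x3=0:
  G5 inverted output: G1=0, G2=1, G3=1, G4=1, G5=0 [inverted output], G6=0, G7=1 → Y1=0, Y2=1 — eliminated
  G5 stuck-at-1: G1=0, G2=1, G3=1, G4=1, G5=1 [stuck-at-1], G6=1, G7=1 → Y1=1, Y2=1 — matches
Only G5 stuck-at-1 reproduces the observed Y1=1, Y2=1.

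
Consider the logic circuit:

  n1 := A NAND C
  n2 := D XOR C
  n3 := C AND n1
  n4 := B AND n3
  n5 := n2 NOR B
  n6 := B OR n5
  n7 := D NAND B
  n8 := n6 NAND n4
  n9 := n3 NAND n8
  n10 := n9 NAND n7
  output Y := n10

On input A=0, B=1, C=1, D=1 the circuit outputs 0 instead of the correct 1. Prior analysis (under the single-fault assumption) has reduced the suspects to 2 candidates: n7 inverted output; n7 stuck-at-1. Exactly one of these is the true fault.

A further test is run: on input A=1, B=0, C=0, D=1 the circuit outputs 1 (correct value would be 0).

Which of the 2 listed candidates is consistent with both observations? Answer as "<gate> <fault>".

n7 inverted output

Evaluate each candidate on input A=1, B=0, C=0, D=1:
  n7 inverted output: n1=1, n2=1, n3=0, n4=0, n5=0, n6=0, n7=0 [inverted output], n8=1, n9=1, n10=1 → 1 — matches
  n7 stuck-at-1: n1=1, n2=1, n3=0, n4=0, n5=0, n6=0, n7=1 [stuck-at-1], n8=1, n9=1, n10=0 → 0 — eliminated
Only n7 inverted output reproduces the observed 1.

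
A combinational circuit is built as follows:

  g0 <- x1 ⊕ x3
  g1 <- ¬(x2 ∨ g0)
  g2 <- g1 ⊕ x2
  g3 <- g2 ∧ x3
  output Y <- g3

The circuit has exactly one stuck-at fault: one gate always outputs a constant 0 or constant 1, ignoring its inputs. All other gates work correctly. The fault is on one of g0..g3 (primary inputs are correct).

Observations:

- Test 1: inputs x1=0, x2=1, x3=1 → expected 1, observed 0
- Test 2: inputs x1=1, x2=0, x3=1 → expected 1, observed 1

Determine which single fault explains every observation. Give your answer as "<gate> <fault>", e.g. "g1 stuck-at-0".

g1 stuck-at-1

Fault-free values for test 1 (x1=0, x2=1, x3=1): g0=1, g1=0, g2=1, g3=1, giving Y=1. Observed 0.
Test 1: faults giving observed 0 are {g1 stuck-at-1, g2 stuck-at-0, g3 stuck-at-0}.
Test 2 (x1=1, x2=0, x3=1): fault-free g0=0, g1=1, g2=1, g3=1 → 1; observed 1. Eliminates g2 stuck-at-0, g3 stuck-at-0.
Only g1 stuck-at-1 is consistent with every test.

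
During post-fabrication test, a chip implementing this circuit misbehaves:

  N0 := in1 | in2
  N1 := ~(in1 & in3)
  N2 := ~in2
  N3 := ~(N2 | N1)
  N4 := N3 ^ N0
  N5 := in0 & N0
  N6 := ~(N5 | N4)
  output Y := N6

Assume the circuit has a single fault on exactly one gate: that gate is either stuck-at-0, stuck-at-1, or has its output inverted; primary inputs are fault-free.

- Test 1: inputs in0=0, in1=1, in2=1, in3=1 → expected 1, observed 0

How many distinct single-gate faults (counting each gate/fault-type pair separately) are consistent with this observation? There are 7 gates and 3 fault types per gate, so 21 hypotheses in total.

14

Fault-free: N0=1, N1=0, N2=0, N3=1, N4=0, N5=0, N6=1 → 1. Observed 0.
  N0: stuck-at-0, inverted output ✓; others ✗
  N1: stuck-at-1, inverted output ✓; others ✗
  N2: stuck-at-1, inverted output ✓; others ✗
  N3: stuck-at-0, inverted output ✓; others ✗
  N4: stuck-at-1, inverted output ✓; others ✗
  N5: stuck-at-1, inverted output ✓; others ✗
  N6: stuck-at-0, inverted output ✓; others ✗
Consistent faults: {N0 stuck-at-0, N0 inverted output, N1 stuck-at-1, N1 inverted output, N2 stuck-at-1, N2 inverted output, N3 stuck-at-0, N3 inverted output, N4 stuck-at-1, N4 inverted output, N5 stuck-at-1, N5 inverted output, N6 stuck-at-0, N6 inverted output} — 14 in all.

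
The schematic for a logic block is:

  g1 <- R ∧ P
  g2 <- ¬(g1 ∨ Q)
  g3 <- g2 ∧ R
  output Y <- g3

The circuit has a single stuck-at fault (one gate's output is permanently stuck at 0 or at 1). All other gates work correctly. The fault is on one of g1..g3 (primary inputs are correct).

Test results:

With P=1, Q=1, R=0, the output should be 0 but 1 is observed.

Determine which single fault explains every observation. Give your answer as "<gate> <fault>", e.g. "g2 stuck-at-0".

g3 stuck-at-1

Fault-free values for test 1 (P=1, Q=1, R=0): g1=0, g2=0, g3=0, giving Y=0. Observed 1.
Test 1: faults giving observed 1 are {g3 stuck-at-1}.
Only g3 stuck-at-1 is consistent with every test.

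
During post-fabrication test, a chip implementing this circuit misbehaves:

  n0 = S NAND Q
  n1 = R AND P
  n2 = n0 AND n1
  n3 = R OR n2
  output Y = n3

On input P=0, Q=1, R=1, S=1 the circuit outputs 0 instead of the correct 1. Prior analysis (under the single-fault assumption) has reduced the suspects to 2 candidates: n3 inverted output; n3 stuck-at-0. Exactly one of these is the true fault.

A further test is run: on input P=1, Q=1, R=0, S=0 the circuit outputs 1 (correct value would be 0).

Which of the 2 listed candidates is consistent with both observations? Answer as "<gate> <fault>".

n3 inverted output

Evaluate each candidate on input P=1, Q=1, R=0, S=0:
  n3 inverted output: n0=1, n1=0, n2=0, n3=1 [inverted output] → 1 — matches
  n3 stuck-at-0: n0=1, n1=0, n2=0, n3=0 [stuck-at-0] → 0 — eliminated
Only n3 inverted output reproduces the observed 1.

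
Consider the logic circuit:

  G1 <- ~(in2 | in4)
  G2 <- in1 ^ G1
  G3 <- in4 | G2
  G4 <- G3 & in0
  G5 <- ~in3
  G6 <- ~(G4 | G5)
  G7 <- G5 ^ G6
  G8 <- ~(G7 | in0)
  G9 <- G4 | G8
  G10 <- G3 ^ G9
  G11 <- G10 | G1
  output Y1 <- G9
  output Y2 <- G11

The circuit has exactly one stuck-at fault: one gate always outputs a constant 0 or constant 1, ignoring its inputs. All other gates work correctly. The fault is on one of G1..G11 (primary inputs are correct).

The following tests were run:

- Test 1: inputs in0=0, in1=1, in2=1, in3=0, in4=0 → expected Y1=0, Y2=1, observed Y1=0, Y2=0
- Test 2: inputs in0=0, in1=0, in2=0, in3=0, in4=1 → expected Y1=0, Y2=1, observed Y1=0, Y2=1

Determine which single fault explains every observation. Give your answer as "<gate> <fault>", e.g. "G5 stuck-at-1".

G2 stuck-at-0

Fault-free values for test 1 (in0=0, in1=1, in2=1, in3=0, in4=0): G1=0, G2=1, G3=1, G4=0, G5=1, G6=0, G7=1, G8=0, G9=0, G10=1, G11=1, giving Y1=0, Y2=1. Observed Y1=0, Y2=0.
Test 1: faults giving observed Y1=0, Y2=0 are {G2 stuck-at-0, G3 stuck-at-0, G10 stuck-at-0, G11 stuck-at-0}.
Test 2 (in0=0, in1=0, in2=0, in3=0, in4=1): fault-free G1=0, G2=0, G3=1, G4=0, G5=1, G6=0, G7=1, G8=0, G9=0, G10=1, G11=1 → Y1=0, Y2=1; observed Y1=0, Y2=1. Eliminates G3 stuck-at-0, G10 stuck-at-0, G11 stuck-at-0.
Only G2 stuck-at-0 is consistent with every test.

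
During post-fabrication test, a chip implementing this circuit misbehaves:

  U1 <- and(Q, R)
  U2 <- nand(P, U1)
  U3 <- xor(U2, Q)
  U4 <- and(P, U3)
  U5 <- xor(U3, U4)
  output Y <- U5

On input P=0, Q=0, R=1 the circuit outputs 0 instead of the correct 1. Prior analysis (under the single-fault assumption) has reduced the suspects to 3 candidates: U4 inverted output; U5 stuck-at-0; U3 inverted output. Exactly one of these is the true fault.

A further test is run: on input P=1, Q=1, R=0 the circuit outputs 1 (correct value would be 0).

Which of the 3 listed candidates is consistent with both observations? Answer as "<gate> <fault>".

Evaluate each candidate on input P=1, Q=1, R=0:
  U4 inverted output: U1=0, U2=1, U3=0, U4=1 [inverted output], U5=1 → 1 — matches
  U5 stuck-at-0: U1=0, U2=1, U3=0, U4=0, U5=0 [stuck-at-0] → 0 — eliminated
  U3 inverted output: U1=0, U2=1, U3=1 [inverted output], U4=1, U5=0 → 0 — eliminated
Only U4 inverted output reproduces the observed 1.

U4 inverted output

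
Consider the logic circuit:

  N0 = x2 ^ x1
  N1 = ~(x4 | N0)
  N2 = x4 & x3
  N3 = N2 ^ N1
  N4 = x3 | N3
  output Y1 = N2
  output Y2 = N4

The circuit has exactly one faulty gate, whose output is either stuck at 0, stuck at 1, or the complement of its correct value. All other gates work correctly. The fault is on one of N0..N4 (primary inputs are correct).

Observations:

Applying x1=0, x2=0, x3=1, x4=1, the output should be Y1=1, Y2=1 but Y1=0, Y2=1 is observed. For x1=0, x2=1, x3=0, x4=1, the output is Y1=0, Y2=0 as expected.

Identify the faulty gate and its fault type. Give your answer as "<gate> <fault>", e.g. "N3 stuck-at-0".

Fault-free values for test 1 (x1=0, x2=0, x3=1, x4=1): N0=0, N1=0, N2=1, N3=1, N4=1, giving Y1=1, Y2=1. Observed Y1=0, Y2=1.
Test 1: faults giving observed Y1=0, Y2=1 are {N2 stuck-at-0, N2 inverted output}.
Test 2 (x1=0, x2=1, x3=0, x4=1): fault-free N0=1, N1=0, N2=0, N3=0, N4=0 → Y1=0, Y2=0; observed Y1=0, Y2=0. Eliminates N2 inverted output.
Only N2 stuck-at-0 is consistent with every test.

N2 stuck-at-0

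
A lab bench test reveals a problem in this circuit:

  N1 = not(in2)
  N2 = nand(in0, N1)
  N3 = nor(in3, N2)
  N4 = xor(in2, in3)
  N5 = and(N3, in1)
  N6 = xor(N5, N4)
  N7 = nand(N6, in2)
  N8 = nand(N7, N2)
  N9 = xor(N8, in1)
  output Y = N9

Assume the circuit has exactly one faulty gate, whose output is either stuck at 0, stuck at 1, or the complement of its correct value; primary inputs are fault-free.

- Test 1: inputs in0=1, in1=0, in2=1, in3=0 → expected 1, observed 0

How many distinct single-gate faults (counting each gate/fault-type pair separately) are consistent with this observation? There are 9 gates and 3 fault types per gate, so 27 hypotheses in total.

Fault-free: N1=0, N2=1, N3=0, N4=1, N5=0, N6=1, N7=0, N8=1, N9=1 → 1. Observed 0.
  N1: none of the 3 fault types match ✗
  N2: none of the 3 fault types match ✗
  N3: none of the 3 fault types match ✗
  N4: stuck-at-0, inverted output ✓; others ✗
  N5: stuck-at-1, inverted output ✓; others ✗
  N6: stuck-at-0, inverted output ✓; others ✗
  N7: stuck-at-1, inverted output ✓; others ✗
  N8: stuck-at-0, inverted output ✓; others ✗
  N9: stuck-at-0, inverted output ✓; others ✗
Consistent faults: {N4 stuck-at-0, N4 inverted output, N5 stuck-at-1, N5 inverted output, N6 stuck-at-0, N6 inverted output, N7 stuck-at-1, N7 inverted output, N8 stuck-at-0, N8 inverted output, N9 stuck-at-0, N9 inverted output} — 12 in all.

12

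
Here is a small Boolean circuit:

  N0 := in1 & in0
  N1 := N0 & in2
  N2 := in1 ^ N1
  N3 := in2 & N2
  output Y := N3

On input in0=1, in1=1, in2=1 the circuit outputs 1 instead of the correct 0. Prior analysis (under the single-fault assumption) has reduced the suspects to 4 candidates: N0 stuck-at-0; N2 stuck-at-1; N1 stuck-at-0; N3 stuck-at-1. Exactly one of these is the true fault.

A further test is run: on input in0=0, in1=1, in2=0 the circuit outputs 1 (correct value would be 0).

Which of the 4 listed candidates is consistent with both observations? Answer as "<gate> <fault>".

N3 stuck-at-1

Evaluate each candidate on input in0=0, in1=1, in2=0:
  N0 stuck-at-0: N0=0 [stuck-at-0], N1=0, N2=1, N3=0 → 0 — eliminated
  N2 stuck-at-1: N0=0, N1=0, N2=1 [stuck-at-1], N3=0 → 0 — eliminated
  N1 stuck-at-0: N0=0, N1=0 [stuck-at-0], N2=1, N3=0 → 0 — eliminated
  N3 stuck-at-1: N0=0, N1=0, N2=1, N3=1 [stuck-at-1] → 1 — matches
Only N3 stuck-at-1 reproduces the observed 1.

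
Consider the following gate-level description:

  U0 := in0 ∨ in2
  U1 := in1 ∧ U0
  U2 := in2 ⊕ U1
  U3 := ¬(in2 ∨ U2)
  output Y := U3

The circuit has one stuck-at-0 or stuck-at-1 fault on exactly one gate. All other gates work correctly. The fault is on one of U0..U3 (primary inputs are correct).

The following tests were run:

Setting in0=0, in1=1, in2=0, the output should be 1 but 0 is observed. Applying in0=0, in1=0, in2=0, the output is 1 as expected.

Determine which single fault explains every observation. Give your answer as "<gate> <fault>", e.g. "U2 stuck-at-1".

Fault-free values for test 1 (in0=0, in1=1, in2=0): U0=0, U1=0, U2=0, U3=1, giving Y=1. Observed 0.
Test 1: faults giving observed 0 are {U0 stuck-at-1, U1 stuck-at-1, U2 stuck-at-1, U3 stuck-at-0}.
Test 2 (in0=0, in1=0, in2=0): fault-free U0=0, U1=0, U2=0, U3=1 → 1; observed 1. Eliminates U1 stuck-at-1, U2 stuck-at-1, U3 stuck-at-0.
Only U0 stuck-at-1 is consistent with every test.

U0 stuck-at-1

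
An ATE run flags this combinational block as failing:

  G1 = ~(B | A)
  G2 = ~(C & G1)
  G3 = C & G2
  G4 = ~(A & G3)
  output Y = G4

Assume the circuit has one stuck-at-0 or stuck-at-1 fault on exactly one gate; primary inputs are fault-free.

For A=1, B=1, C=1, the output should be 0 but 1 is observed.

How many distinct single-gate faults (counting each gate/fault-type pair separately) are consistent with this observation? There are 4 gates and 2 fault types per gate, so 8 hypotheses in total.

Fault-free: G1=0, G2=1, G3=1, G4=0 → 0. Observed 1.
  G1 stuck-at-0: output 0 ✗
  G1 stuck-at-1: output 1 ✓
  G2 stuck-at-0: output 1 ✓
  G2 stuck-at-1: output 0 ✗
  G3 stuck-at-0: output 1 ✓
  G3 stuck-at-1: output 0 ✗
  G4 stuck-at-0: output 0 ✗
  G4 stuck-at-1: output 1 ✓
Consistent faults: {G1 stuck-at-1, G2 stuck-at-0, G3 stuck-at-0, G4 stuck-at-1} — 4 in all.

4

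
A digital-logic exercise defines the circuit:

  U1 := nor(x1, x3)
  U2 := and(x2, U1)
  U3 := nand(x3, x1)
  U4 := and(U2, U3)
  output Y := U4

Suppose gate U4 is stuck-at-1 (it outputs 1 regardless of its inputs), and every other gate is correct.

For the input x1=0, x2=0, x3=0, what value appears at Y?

1

Propagate with U4 forced: U1=1, U2=0, U3=1, U4=1 [stuck-at-1].
So Y = 1. (Without the fault it would be 0.)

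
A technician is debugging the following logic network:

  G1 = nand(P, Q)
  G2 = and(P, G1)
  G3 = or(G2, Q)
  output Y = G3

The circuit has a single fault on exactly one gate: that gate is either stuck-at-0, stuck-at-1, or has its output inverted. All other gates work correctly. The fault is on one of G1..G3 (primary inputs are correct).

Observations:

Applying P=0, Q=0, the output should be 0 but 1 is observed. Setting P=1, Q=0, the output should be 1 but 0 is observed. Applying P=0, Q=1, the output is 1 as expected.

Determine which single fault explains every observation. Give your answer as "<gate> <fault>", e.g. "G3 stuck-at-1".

G2 inverted output

Fault-free values for test 1 (P=0, Q=0): G1=1, G2=0, G3=0, giving Y=0. Observed 1.
Test 1: faults giving observed 1 are {G2 stuck-at-1, G2 inverted output, G3 stuck-at-1, G3 inverted output}.
Test 2 (P=1, Q=0): fault-free G1=1, G2=1, G3=1 → 1; observed 0. Eliminates G2 stuck-at-1, G3 stuck-at-1.
Test 3 (P=0, Q=1): fault-free G1=1, G2=0, G3=1 → 1; observed 1. Eliminates G3 inverted output.
Only G2 inverted output is consistent with every test.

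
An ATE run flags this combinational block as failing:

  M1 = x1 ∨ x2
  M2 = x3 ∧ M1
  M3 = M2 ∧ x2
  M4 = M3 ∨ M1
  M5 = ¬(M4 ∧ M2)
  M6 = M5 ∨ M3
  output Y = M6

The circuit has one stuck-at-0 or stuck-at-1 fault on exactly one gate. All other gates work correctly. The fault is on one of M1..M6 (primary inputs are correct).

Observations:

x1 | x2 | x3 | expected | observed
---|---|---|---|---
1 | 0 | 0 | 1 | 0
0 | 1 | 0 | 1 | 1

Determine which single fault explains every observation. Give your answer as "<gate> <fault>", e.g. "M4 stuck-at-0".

Fault-free values for test 1 (x1=1, x2=0, x3=0): M1=1, M2=0, M3=0, M4=1, M5=1, M6=1, giving Y=1. Observed 0.
Test 1: faults giving observed 0 are {M2 stuck-at-1, M5 stuck-at-0, M6 stuck-at-0}.
Test 2 (x1=0, x2=1, x3=0): fault-free M1=1, M2=0, M3=0, M4=1, M5=1, M6=1 → 1; observed 1. Eliminates M5 stuck-at-0, M6 stuck-at-0.
Only M2 stuck-at-1 is consistent with every test.

M2 stuck-at-1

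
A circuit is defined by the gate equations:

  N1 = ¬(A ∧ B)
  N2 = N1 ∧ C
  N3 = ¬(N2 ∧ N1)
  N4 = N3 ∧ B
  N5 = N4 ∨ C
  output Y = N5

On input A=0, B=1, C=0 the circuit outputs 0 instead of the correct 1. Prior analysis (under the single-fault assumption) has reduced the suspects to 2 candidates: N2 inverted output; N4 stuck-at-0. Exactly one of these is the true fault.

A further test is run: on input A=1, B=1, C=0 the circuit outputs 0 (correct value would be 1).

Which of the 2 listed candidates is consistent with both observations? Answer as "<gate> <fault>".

N4 stuck-at-0

Evaluate each candidate on input A=1, B=1, C=0:
  N2 inverted output: N1=0, N2=1 [inverted output], N3=1, N4=1, N5=1 → 1 — eliminated
  N4 stuck-at-0: N1=0, N2=0, N3=1, N4=0 [stuck-at-0], N5=0 → 0 — matches
Only N4 stuck-at-0 reproduces the observed 0.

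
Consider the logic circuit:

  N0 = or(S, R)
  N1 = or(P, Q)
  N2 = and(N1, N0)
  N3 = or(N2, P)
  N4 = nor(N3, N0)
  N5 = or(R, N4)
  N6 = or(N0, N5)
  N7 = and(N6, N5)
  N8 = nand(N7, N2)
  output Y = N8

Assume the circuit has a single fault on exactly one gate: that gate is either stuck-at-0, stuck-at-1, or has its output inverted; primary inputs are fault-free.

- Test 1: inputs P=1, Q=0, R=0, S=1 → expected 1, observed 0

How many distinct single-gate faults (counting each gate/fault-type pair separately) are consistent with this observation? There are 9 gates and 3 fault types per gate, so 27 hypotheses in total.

8

Fault-free: N0=1, N1=1, N2=1, N3=1, N4=0, N5=0, N6=1, N7=0, N8=1 → 1. Observed 0.
  N0: none of the 3 fault types match ✗
  N1: none of the 3 fault types match ✗
  N2: none of the 3 fault types match ✗
  N3: none of the 3 fault types match ✗
  N4: stuck-at-1, inverted output ✓; others ✗
  N5: stuck-at-1, inverted output ✓; others ✗
  N6: none of the 3 fault types match ✗
  N7: stuck-at-1, inverted output ✓; others ✗
  N8: stuck-at-0, inverted output ✓; others ✗
Consistent faults: {N4 stuck-at-1, N4 inverted output, N5 stuck-at-1, N5 inverted output, N7 stuck-at-1, N7 inverted output, N8 stuck-at-0, N8 inverted output} — 8 in all.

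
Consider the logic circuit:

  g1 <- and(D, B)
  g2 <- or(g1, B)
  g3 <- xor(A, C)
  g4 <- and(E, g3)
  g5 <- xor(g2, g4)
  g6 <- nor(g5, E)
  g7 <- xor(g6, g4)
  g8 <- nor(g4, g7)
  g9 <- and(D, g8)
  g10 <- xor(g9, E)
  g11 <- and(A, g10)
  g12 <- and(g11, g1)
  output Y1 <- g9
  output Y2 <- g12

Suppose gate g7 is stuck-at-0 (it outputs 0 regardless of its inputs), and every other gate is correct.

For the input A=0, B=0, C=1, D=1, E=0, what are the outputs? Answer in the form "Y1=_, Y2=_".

Propagate with g7 forced: g1=0, g2=0, g3=1, g4=0, g5=0, g6=1, g7=0 [stuck-at-0], g8=1, g9=1, g10=1, g11=0, g12=0.
So the outputs are Y1=1, Y2=0. (Without the fault they would be Y1=0, Y2=0.)

Y1=1, Y2=0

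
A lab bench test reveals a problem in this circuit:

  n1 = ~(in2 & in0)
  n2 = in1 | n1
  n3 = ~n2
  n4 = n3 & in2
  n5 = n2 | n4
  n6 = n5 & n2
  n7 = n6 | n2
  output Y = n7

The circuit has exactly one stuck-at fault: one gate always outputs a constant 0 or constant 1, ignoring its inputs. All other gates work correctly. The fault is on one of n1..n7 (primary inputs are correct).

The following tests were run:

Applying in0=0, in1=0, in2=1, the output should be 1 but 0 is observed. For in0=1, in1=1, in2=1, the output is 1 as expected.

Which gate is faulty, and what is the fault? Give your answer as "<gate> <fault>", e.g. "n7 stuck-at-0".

n1 stuck-at-0

Fault-free values for test 1 (in0=0, in1=0, in2=1): n1=1, n2=1, n3=0, n4=0, n5=1, n6=1, n7=1, giving Y=1. Observed 0.
Test 1: faults giving observed 0 are {n1 stuck-at-0, n2 stuck-at-0, n7 stuck-at-0}.
Test 2 (in0=1, in1=1, in2=1): fault-free n1=0, n2=1, n3=0, n4=0, n5=1, n6=1, n7=1 → 1; observed 1. Eliminates n2 stuck-at-0, n7 stuck-at-0.
Only n1 stuck-at-0 is consistent with every test.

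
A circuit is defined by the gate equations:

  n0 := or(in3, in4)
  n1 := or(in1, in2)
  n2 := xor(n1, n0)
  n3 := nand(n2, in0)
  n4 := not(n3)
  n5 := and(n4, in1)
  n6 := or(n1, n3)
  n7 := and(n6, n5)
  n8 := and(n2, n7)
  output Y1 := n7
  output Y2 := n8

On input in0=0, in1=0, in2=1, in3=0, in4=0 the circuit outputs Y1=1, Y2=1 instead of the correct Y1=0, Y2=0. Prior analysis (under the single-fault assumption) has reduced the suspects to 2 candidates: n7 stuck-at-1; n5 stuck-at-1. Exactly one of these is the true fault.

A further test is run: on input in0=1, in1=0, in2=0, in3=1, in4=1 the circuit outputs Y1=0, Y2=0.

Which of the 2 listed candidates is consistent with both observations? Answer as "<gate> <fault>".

n5 stuck-at-1

Evaluate each candidate on input in0=1, in1=0, in2=0, in3=1, in4=1:
  n7 stuck-at-1: n0=1, n1=0, n2=1, n3=0, n4=1, n5=0, n6=0, n7=1 [stuck-at-1], n8=1 → Y1=1, Y2=1 — eliminated
  n5 stuck-at-1: n0=1, n1=0, n2=1, n3=0, n4=1, n5=1 [stuck-at-1], n6=0, n7=0, n8=0 → Y1=0, Y2=0 — matches
Only n5 stuck-at-1 reproduces the observed Y1=0, Y2=0.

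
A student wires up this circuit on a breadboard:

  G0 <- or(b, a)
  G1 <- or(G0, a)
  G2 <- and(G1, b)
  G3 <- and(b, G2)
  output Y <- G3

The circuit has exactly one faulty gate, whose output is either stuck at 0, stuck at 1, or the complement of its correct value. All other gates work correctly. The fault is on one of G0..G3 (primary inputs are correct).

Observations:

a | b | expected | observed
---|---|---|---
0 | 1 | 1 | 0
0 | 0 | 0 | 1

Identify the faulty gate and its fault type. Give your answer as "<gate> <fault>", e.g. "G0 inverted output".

Fault-free values for test 1 (a=0, b=1): G0=1, G1=1, G2=1, G3=1, giving Y=1. Observed 0.
Test 1: faults giving observed 0 are {G0 stuck-at-0, G0 inverted output, G1 stuck-at-0, G1 inverted output, G2 stuck-at-0, G2 inverted output, G3 stuck-at-0, G3 inverted output}.
Test 2 (a=0, b=0): fault-free G0=0, G1=0, G2=0, G3=0 → 0; observed 1. Eliminates G0 stuck-at-0, G0 inverted output, G1 stuck-at-0, G1 inverted output, G2 stuck-at-0, G2 inverted output, G3 stuck-at-0.
Only G3 inverted output is consistent with every test.

G3 inverted output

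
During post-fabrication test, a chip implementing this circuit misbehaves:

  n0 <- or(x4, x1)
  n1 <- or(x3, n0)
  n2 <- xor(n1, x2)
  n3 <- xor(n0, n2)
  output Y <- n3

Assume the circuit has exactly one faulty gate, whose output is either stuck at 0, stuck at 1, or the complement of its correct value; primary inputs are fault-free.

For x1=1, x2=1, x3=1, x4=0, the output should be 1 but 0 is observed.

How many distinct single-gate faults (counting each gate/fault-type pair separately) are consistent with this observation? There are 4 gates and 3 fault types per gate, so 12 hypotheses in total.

Fault-free: n0=1, n1=1, n2=0, n3=1 → 1. Observed 0.
  n0 stuck-at-0: output 0 ✓
  n0 stuck-at-1: output 1 ✗
  n0 inverted output: output 0 ✓
  n1 stuck-at-0: output 0 ✓
  n1 stuck-at-1: output 1 ✗
  n1 inverted output: output 0 ✓
  n2 stuck-at-0: output 1 ✗
  n2 stuck-at-1: output 0 ✓
  n2 inverted output: output 0 ✓
  n3 stuck-at-0: output 0 ✓
  n3 stuck-at-1: output 1 ✗
  n3 inverted output: output 0 ✓
Consistent faults: {n0 stuck-at-0, n0 inverted output, n1 stuck-at-0, n1 inverted output, n2 stuck-at-1, n2 inverted output, n3 stuck-at-0, n3 inverted output} — 8 in all.

8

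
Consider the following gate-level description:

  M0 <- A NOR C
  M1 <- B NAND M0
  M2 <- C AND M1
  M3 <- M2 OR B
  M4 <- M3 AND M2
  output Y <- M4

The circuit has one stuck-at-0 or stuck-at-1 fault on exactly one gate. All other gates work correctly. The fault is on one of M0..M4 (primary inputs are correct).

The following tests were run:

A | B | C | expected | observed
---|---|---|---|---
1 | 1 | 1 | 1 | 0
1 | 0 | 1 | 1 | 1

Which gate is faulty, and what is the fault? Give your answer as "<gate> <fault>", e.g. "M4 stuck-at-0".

M0 stuck-at-1

Fault-free values for test 1 (A=1, B=1, C=1): M0=0, M1=1, M2=1, M3=1, M4=1, giving Y=1. Observed 0.
Test 1: faults giving observed 0 are {M0 stuck-at-1, M1 stuck-at-0, M2 stuck-at-0, M3 stuck-at-0, M4 stuck-at-0}.
Test 2 (A=1, B=0, C=1): fault-free M0=0, M1=1, M2=1, M3=1, M4=1 → 1; observed 1. Eliminates M1 stuck-at-0, M2 stuck-at-0, M3 stuck-at-0, M4 stuck-at-0.
Only M0 stuck-at-1 is consistent with every test.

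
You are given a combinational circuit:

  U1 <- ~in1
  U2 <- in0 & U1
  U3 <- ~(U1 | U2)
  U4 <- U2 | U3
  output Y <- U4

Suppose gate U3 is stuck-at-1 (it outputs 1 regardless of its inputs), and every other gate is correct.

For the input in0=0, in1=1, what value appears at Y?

Propagate with U3 forced: U1=0, U2=0, U3=1 [stuck-at-1], U4=1.
So Y = 1. (Same as the fault-free value — the fault is masked on this input.)

1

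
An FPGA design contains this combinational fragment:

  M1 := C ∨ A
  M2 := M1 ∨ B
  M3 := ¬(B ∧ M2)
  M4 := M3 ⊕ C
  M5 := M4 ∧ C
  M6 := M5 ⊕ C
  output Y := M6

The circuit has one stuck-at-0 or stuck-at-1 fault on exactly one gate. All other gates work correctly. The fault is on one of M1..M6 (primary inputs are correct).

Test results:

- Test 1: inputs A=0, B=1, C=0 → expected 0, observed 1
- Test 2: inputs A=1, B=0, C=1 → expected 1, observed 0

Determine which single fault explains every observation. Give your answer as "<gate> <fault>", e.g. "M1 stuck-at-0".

M5 stuck-at-1

Fault-free values for test 1 (A=0, B=1, C=0): M1=0, M2=1, M3=0, M4=0, M5=0, M6=0, giving Y=0. Observed 1.
Test 1: faults giving observed 1 are {M5 stuck-at-1, M6 stuck-at-1}.
Test 2 (A=1, B=0, C=1): fault-free M1=1, M2=1, M3=1, M4=0, M5=0, M6=1 → 1; observed 0. Eliminates M6 stuck-at-1.
Only M5 stuck-at-1 is consistent with every test.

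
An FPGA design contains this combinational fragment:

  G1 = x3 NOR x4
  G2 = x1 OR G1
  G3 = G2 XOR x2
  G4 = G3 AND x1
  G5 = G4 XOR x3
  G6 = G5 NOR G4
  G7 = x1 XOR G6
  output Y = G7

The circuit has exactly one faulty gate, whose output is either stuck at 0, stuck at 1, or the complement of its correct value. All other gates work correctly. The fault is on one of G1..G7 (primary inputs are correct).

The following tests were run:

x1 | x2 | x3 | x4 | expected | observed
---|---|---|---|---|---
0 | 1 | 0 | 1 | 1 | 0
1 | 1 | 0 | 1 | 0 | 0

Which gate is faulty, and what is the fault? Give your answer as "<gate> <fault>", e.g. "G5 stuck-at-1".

Fault-free values for test 1 (x1=0, x2=1, x3=0, x4=1): G1=0, G2=0, G3=1, G4=0, G5=0, G6=1, G7=1, giving Y=1. Observed 0.
Test 1: faults giving observed 0 are {G4 stuck-at-1, G4 inverted output, G5 stuck-at-1, G5 inverted output, G6 stuck-at-0, G6 inverted output, G7 stuck-at-0, G7 inverted output}.
Test 2 (x1=1, x2=1, x3=0, x4=1): fault-free G1=0, G2=1, G3=0, G4=0, G5=0, G6=1, G7=0 → 0; observed 0. Eliminates G4 stuck-at-1, G4 inverted output, G5 stuck-at-1, G5 inverted output, G6 stuck-at-0, G6 inverted output, G7 inverted output.
Only G7 stuck-at-0 is consistent with every test.

G7 stuck-at-0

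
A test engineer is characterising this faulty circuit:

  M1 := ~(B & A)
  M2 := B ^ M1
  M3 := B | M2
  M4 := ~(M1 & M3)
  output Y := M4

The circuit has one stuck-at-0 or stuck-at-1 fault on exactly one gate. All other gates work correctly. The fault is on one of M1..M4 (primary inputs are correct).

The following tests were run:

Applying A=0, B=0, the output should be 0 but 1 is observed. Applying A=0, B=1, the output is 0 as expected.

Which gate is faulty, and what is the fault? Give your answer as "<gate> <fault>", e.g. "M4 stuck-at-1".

Fault-free values for test 1 (A=0, B=0): M1=1, M2=1, M3=1, M4=0, giving Y=0. Observed 1.
Test 1: faults giving observed 1 are {M1 stuck-at-0, M2 stuck-at-0, M3 stuck-at-0, M4 stuck-at-1}.
Test 2 (A=0, B=1): fault-free M1=1, M2=0, M3=1, M4=0 → 0; observed 0. Eliminates M1 stuck-at-0, M3 stuck-at-0, M4 stuck-at-1.
Only M2 stuck-at-0 is consistent with every test.

M2 stuck-at-0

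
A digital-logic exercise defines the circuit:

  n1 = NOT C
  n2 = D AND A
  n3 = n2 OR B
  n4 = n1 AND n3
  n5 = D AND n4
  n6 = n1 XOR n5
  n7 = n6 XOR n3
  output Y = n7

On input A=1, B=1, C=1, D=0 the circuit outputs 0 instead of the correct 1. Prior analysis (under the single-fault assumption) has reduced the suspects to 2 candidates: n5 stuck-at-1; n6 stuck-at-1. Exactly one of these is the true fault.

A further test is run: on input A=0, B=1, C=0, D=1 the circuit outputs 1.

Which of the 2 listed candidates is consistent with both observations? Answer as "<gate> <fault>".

Evaluate each candidate on input A=0, B=1, C=0, D=1:
  n5 stuck-at-1: n1=1, n2=0, n3=1, n4=1, n5=1 [stuck-at-1], n6=0, n7=1 → 1 — matches
  n6 stuck-at-1: n1=1, n2=0, n3=1, n4=1, n5=1, n6=1 [stuck-at-1], n7=0 → 0 — eliminated
Only n5 stuck-at-1 reproduces the observed 1.

n5 stuck-at-1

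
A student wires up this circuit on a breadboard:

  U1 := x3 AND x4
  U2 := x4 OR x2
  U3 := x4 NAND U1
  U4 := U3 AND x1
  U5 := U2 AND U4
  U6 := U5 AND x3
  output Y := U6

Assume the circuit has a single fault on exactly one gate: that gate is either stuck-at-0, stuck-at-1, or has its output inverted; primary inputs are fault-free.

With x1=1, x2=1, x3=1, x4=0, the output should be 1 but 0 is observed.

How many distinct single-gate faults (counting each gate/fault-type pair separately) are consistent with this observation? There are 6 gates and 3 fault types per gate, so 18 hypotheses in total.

10

Fault-free: U1=0, U2=1, U3=1, U4=1, U5=1, U6=1 → 1. Observed 0.
  U1: none of the 3 fault types match ✗
  U2: stuck-at-0, inverted output ✓; others ✗
  U3: stuck-at-0, inverted output ✓; others ✗
  U4: stuck-at-0, inverted output ✓; others ✗
  U5: stuck-at-0, inverted output ✓; others ✗
  U6: stuck-at-0, inverted output ✓; others ✗
Consistent faults: {U2 stuck-at-0, U2 inverted output, U3 stuck-at-0, U3 inverted output, U4 stuck-at-0, U4 inverted output, U5 stuck-at-0, U5 inverted output, U6 stuck-at-0, U6 inverted output} — 10 in all.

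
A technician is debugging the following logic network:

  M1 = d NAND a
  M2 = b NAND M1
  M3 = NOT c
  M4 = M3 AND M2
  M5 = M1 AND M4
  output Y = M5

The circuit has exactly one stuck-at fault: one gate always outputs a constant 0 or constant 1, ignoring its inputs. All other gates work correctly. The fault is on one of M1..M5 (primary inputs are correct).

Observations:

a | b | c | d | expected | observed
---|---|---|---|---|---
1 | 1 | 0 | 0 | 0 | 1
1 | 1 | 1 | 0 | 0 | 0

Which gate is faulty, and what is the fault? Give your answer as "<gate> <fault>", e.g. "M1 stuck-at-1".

M2 stuck-at-1

Fault-free values for test 1 (a=1, b=1, c=0, d=0): M1=1, M2=0, M3=1, M4=0, M5=0, giving Y=0. Observed 1.
Test 1: faults giving observed 1 are {M2 stuck-at-1, M4 stuck-at-1, M5 stuck-at-1}.
Test 2 (a=1, b=1, c=1, d=0): fault-free M1=1, M2=0, M3=0, M4=0, M5=0 → 0; observed 0. Eliminates M4 stuck-at-1, M5 stuck-at-1.
Only M2 stuck-at-1 is consistent with every test.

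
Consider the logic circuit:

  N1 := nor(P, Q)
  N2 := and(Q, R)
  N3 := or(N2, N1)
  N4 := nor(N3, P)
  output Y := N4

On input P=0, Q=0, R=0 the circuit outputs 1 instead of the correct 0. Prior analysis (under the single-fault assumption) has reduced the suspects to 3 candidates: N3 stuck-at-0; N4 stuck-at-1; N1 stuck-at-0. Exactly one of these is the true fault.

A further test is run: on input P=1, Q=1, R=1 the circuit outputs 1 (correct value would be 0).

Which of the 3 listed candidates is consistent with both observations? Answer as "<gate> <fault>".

Evaluate each candidate on input P=1, Q=1, R=1:
  N3 stuck-at-0: N1=0, N2=1, N3=0 [stuck-at-0], N4=0 → 0 — eliminated
  N4 stuck-at-1: N1=0, N2=1, N3=1, N4=1 [stuck-at-1] → 1 — matches
  N1 stuck-at-0: N1=0 [stuck-at-0], N2=1, N3=1, N4=0 → 0 — eliminated
Only N4 stuck-at-1 reproduces the observed 1.

N4 stuck-at-1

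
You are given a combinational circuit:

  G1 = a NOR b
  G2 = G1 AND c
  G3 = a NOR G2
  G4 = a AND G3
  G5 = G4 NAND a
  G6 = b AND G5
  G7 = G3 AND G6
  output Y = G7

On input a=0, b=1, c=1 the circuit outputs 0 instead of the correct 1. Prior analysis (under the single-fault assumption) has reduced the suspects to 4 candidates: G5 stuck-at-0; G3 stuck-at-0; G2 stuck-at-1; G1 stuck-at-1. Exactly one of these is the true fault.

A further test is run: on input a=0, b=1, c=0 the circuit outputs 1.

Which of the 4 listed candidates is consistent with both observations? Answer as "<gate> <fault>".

G1 stuck-at-1

Evaluate each candidate on input a=0, b=1, c=0:
  G5 stuck-at-0: G1=0, G2=0, G3=1, G4=0, G5=0 [stuck-at-0], G6=0, G7=0 → 0 — eliminated
  G3 stuck-at-0: G1=0, G2=0, G3=0 [stuck-at-0], G4=0, G5=1, G6=1, G7=0 → 0 — eliminated
  G2 stuck-at-1: G1=0, G2=1 [stuck-at-1], G3=0, G4=0, G5=1, G6=1, G7=0 → 0 — eliminated
  G1 stuck-at-1: G1=1 [stuck-at-1], G2=0, G3=1, G4=0, G5=1, G6=1, G7=1 → 1 — matches
Only G1 stuck-at-1 reproduces the observed 1.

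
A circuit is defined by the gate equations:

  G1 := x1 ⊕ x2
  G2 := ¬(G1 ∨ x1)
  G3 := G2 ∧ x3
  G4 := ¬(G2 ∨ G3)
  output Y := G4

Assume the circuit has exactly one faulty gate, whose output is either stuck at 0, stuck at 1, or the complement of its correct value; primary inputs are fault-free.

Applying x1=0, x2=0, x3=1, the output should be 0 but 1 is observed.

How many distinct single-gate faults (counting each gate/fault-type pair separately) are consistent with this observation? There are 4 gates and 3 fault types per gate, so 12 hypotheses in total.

Fault-free: G1=0, G2=1, G3=1, G4=0 → 0. Observed 1.
  G1 stuck-at-0: output 0 ✗
  G1 stuck-at-1: output 1 ✓
  G1 inverted output: output 1 ✓
  G2 stuck-at-0: output 1 ✓
  G2 stuck-at-1: output 0 ✗
  G2 inverted output: output 1 ✓
  G3 stuck-at-0: output 0 ✗
  G3 stuck-at-1: output 0 ✗
  G3 inverted output: output 0 ✗
  G4 stuck-at-0: output 0 ✗
  G4 stuck-at-1: output 1 ✓
  G4 inverted output: output 1 ✓
Consistent faults: {G1 stuck-at-1, G1 inverted output, G2 stuck-at-0, G2 inverted output, G4 stuck-at-1, G4 inverted output} — 6 in all.

6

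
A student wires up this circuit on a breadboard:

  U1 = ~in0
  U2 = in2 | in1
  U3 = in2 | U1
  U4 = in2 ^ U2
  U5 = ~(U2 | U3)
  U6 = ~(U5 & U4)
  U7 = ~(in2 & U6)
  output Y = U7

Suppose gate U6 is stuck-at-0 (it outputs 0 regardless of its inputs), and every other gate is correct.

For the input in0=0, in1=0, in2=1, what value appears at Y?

Propagate with U6 forced: U1=1, U2=1, U3=1, U4=0, U5=0, U6=0 [stuck-at-0], U7=1.
So Y = 1. (Without the fault it would be 0.)

1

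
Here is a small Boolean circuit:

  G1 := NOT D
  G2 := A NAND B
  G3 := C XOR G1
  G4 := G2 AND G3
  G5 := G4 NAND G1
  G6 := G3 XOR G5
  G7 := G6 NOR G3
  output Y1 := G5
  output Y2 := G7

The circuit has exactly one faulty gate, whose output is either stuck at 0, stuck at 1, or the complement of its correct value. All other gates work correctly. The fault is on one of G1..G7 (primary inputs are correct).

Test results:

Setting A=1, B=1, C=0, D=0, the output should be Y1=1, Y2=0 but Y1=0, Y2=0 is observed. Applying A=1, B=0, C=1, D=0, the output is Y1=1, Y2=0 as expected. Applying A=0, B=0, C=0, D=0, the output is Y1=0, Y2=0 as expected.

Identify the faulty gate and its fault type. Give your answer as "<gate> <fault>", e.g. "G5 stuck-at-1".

Fault-free values for test 1 (A=1, B=1, C=0, D=0): G1=1, G2=0, G3=1, G4=0, G5=1, G6=0, G7=0, giving Y1=1, Y2=0. Observed Y1=0, Y2=0.
Test 1: faults giving observed Y1=0, Y2=0 are {G2 stuck-at-1, G2 inverted output, G4 stuck-at-1, G4 inverted output, G5 stuck-at-0, G5 inverted output}.
Test 2 (A=1, B=0, C=1, D=0): fault-free G1=1, G2=1, G3=0, G4=0, G5=1, G6=1, G7=0 → Y1=1, Y2=0; observed Y1=1, Y2=0. Eliminates G4 stuck-at-1, G4 inverted output, G5 stuck-at-0, G5 inverted output.
Test 3 (A=0, B=0, C=0, D=0): fault-free G1=1, G2=1, G3=1, G4=1, G5=0, G6=1, G7=0 → Y1=0, Y2=0; observed Y1=0, Y2=0. Eliminates G2 inverted output.
Only G2 stuck-at-1 is consistent with every test.

G2 stuck-at-1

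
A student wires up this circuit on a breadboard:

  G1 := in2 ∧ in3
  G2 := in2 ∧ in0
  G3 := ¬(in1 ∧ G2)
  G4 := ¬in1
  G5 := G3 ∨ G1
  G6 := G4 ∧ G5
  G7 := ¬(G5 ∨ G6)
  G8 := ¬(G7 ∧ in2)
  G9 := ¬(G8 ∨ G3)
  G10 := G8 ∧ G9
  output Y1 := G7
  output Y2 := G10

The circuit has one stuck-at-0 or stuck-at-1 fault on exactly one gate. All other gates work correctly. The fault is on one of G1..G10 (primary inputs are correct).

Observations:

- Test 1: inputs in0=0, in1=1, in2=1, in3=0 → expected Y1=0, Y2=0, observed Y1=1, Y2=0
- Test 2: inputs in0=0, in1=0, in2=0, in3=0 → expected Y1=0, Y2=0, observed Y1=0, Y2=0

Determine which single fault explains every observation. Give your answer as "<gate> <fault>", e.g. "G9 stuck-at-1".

Fault-free values for test 1 (in0=0, in1=1, in2=1, in3=0): G1=0, G2=0, G3=1, G4=0, G5=1, G6=0, G7=0, G8=1, G9=0, G10=0, giving Y1=0, Y2=0. Observed Y1=1, Y2=0.
Test 1: faults giving observed Y1=1, Y2=0 are {G2 stuck-at-1, G3 stuck-at-0, G5 stuck-at-0, G7 stuck-at-1}.
Test 2 (in0=0, in1=0, in2=0, in3=0): fault-free G1=0, G2=0, G3=1, G4=1, G5=1, G6=1, G7=0, G8=1, G9=0, G10=0 → Y1=0, Y2=0; observed Y1=0, Y2=0. Eliminates G3 stuck-at-0, G5 stuck-at-0, G7 stuck-at-1.
Only G2 stuck-at-1 is consistent with every test.

G2 stuck-at-1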